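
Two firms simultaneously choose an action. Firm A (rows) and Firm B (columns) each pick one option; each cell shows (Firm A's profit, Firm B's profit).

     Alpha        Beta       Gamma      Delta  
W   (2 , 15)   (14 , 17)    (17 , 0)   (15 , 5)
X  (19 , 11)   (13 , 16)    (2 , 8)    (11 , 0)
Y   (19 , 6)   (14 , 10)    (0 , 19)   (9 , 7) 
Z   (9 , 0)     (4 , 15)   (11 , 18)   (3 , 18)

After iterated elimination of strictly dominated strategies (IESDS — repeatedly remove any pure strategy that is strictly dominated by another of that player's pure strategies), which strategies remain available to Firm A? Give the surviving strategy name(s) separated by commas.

W, Y

Firm B's strategy Alpha is strictly dominated by Beta (W: 17>15, X: 16>11, Y: 10>6, Z: 15>0) and is removed.
For Firm A, W strictly dominates X on the remaining columns (Beta: 14>13, Gamma: 17>2, Delta: 15>11); eliminate X.
For Firm A, W strictly dominates Z on the remaining columns (Beta: 14>4, Gamma: 17>11, Delta: 15>3); eliminate Z.
Column Delta is eliminated: Beta beats it against every remaining row (W: 17>5, Y: 10>7).
Among the remaining strategies, none is strictly dominated by another pure strategy of the same player, so the elimination stops.
Surviving strategies — Firm A: {W, Y}; Firm B: {Beta, Gamma}.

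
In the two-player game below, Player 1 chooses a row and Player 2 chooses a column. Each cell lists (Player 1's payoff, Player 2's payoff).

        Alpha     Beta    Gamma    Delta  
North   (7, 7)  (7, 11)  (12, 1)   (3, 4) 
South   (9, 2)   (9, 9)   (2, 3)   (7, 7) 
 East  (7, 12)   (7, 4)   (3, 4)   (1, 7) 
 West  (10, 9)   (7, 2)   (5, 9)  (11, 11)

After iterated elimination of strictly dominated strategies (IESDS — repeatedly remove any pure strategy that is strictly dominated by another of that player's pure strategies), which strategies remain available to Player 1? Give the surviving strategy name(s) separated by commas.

Column Gamma is eliminated: Delta beats it against every remaining row (North: 4>1, South: 7>3, East: 7>4, West: 11>9).
For Player 1, South strictly dominates North on the remaining columns (Alpha: 9>7, Beta: 9>7, Delta: 7>3); eliminate North.
For Player 1, South strictly dominates East on the remaining columns (Alpha: 9>7, Beta: 9>7, Delta: 7>1); eliminate East.
Player 2's strategy Alpha is strictly dominated by Delta (South: 7>2, West: 11>9) and is removed.
Among the remaining strategies, none is strictly dominated by another pure strategy of the same player, so the elimination stops.
Surviving strategies — Player 1: {South, West}; Player 2: {Beta, Delta}.

South, West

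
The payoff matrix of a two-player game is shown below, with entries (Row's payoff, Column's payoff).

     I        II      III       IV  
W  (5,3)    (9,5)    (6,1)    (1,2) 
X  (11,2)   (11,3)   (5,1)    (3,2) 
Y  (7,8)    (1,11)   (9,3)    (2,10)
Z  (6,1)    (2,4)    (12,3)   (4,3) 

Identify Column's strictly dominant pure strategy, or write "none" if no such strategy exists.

II

II vs I: W: 5>3, X: 3>2, Y: 11>8, Z: 4>1.
II vs III: W: 5>1, X: 3>1, Y: 11>3, Z: 4>3.
II vs IV: W: 5>2, X: 3>2, Y: 11>10, Z: 4>3.
II strictly beats every other strategy against every opponent action, so it is strictly dominant.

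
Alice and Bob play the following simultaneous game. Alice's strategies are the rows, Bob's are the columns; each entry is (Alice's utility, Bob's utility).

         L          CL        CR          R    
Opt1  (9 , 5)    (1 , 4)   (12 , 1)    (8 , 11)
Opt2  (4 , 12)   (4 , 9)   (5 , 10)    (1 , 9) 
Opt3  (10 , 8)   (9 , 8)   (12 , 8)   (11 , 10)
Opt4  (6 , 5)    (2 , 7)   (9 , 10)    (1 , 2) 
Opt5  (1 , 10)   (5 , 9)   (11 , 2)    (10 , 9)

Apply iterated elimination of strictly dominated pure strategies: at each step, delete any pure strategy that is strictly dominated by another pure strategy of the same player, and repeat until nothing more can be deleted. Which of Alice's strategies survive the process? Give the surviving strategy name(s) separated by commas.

Row Opt2 is eliminated: Opt3 beats it against every remaining column (L: 10>4, CL: 9>4, CR: 12>5, R: 11>1).
For Alice, Opt3 strictly dominates Opt4 on the remaining columns (L: 10>6, CL: 9>2, CR: 12>9, R: 11>1); eliminate Opt4.
Row Opt5 is eliminated: Opt3 beats it against every remaining column (L: 10>1, CL: 9>5, CR: 12>11, R: 11>10).
Column L is eliminated: R beats it against every remaining row (Opt1: 11>5, Opt3: 10>8).
Column CL is eliminated: R beats it against every remaining row (Opt1: 11>4, Opt3: 10>8).
For Bob, R strictly dominates CR on the remaining rows (Opt1: 11>1, Opt3: 10>8); eliminate CR.
Alice's strategy Opt1 is strictly dominated by Opt3 (R: 11>8) and is removed.
Among the remaining strategies, none is strictly dominated by another pure strategy of the same player, so the elimination stops.
Surviving strategies — Alice: {Opt3}; Bob: {R}.

Opt3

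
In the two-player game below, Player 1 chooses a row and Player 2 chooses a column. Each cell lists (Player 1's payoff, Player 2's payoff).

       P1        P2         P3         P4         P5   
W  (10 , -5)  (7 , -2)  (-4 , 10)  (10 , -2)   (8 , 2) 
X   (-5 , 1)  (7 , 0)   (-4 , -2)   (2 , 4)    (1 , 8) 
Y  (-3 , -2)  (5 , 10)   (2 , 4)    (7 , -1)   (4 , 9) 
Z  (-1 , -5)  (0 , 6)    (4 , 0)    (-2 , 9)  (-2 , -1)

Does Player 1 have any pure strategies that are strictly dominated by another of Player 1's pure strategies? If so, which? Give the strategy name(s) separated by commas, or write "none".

none

W is not dominated — it holds its own against X at P1 (10>-5); Y at P1 (10>-3); Z at P1 (10>-1).
X is not dominated — it holds its own against W at P2 (7=7); Y at P2 (7>5); Z at P2 (7>0).
Nothing dominates Y: W at P3 (2>-4); X at P1 (-3>-5); Z at P2 (5>0).
Nothing dominates Z: W at P3 (4>-4); X at P1 (-1>-5); Y at P1 (-1>-3).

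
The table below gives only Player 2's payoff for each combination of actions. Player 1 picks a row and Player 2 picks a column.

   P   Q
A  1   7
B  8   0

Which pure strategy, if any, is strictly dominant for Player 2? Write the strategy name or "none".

none

P fails to dominate Q at A (1<7).
Q fails to dominate P at B (0<8).
No single strategy dominates all the others.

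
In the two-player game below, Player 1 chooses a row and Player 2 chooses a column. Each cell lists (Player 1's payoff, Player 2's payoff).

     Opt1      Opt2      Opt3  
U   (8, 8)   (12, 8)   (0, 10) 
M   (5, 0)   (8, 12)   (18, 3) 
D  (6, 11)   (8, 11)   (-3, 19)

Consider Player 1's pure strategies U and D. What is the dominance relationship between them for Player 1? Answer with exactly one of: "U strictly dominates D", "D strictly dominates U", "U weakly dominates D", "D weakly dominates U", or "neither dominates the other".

U's payoffs vs D's, by Player 2's action — Opt1: 8>6, Opt2: 12>8, Opt3: 0>-3.
U gives a strictly higher payoff against every action of Player 2, so U strictly dominates D.

U strictly dominates D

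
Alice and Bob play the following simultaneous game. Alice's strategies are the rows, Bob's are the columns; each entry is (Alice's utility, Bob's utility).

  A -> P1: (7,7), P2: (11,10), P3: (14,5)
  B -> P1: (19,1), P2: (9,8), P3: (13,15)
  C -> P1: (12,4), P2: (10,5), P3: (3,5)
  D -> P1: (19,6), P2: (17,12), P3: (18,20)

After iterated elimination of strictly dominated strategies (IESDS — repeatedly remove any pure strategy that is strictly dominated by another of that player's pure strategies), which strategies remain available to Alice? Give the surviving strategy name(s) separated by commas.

D

Row A is eliminated: D beats it against every remaining column (P1: 19>7, P2: 17>11, P3: 18>14).
Alice's strategy C is strictly dominated by D (P1: 19>12, P2: 17>10, P3: 18>3) and is removed.
Bob's strategy P1 is strictly dominated by P2 (B: 8>1, D: 12>6) and is removed.
For Alice, D strictly dominates B on the remaining columns (P2: 17>9, P3: 18>13); eliminate B.
For Bob, P3 strictly dominates P2 on the remaining rows (D: 20>12); eliminate P2.
Among the remaining strategies, none is strictly dominated by another pure strategy of the same player, so the elimination stops.
Surviving strategies — Alice: {D}; Bob: {P3}.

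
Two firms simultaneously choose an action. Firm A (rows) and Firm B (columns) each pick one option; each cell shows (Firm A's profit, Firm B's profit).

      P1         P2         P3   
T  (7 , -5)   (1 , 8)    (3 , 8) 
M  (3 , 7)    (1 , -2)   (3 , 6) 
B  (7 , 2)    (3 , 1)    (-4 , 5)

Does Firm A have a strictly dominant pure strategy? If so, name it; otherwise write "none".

T fails to dominate M at P2 (1=1).
M fails to dominate T at P1 (3<7).
B fails to dominate T at P1 (7=7).
No single strategy dominates all the others.

none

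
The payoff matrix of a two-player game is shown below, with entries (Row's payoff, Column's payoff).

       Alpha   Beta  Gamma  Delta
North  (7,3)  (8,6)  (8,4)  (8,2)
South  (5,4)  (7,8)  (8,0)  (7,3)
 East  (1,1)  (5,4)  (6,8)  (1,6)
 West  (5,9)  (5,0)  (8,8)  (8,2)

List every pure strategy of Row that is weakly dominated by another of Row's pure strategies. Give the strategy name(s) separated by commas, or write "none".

North is not dominated — it holds its own against South at Alpha (7>5); East at Alpha (7>1); West at Alpha (7>5).
North weakly dominates South — Alpha: 7>5, Beta: 8>7, Gamma: 8=8, Delta: 8>7.
East: dominated, since North does at least as well everywhere (Alpha: 7>1, Beta: 8>5, Gamma: 8>6, Delta: 8>1).
North weakly dominates West — Alpha: 7>5, Beta: 8>5, Gamma: 8=8, Delta: 8=8.

South, East, West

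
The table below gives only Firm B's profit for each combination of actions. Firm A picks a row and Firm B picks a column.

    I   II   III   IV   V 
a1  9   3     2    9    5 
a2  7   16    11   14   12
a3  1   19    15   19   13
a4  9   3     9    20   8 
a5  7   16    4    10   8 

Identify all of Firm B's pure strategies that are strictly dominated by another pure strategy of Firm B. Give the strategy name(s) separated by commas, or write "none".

I: no other strategy beats it everywhere (II at a1 (9>3); III at a1 (9>2); IV at a1 (9=9); V at a1 (9>5)).
Nothing dominates II: I at a2 (16>7); III at a1 (3>2); IV at a2 (16>14); V at a2 (16>12).
III is strictly dominated by IV (a1: 9>2, a2: 14>11, a3: 19>15, a4: 20>9, a5: 10>4).
IV is not dominated — it holds its own against I at a1 (9=9); II at a1 (9>3); III at a1 (9>2); V at a1 (9>5).
V is strictly dominated by IV (a1: 9>5, a2: 14>12, a3: 19>13, a4: 20>8, a5: 10>8).

III, V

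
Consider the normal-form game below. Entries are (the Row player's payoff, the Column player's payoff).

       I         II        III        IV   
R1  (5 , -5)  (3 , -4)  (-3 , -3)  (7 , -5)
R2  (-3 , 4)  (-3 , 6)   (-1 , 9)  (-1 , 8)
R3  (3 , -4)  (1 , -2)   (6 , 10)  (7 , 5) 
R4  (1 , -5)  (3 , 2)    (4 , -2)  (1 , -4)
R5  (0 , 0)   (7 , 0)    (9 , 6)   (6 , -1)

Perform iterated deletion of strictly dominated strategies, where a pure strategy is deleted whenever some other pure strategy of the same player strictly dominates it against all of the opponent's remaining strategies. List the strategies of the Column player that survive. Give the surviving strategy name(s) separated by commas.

For the Row player, R3 strictly dominates R2 on the remaining columns (I: 3>-3, II: 1>-3, III: 6>-1, IV: 7>-1); eliminate R2.
For the Column player, III strictly dominates I on the remaining rows (R1: -3>-5, R3: 10>-4, R4: -2>-5, R5: 6>0); eliminate I.
The Row player's strategy R4 is strictly dominated by R5 (II: 7>3, III: 9>4, IV: 6>1) and is removed.
For the Column player, III strictly dominates II on the remaining rows (R1: -3>-4, R3: 10>-2, R5: 6>0); eliminate II.
The Column player's strategy IV is strictly dominated by III (R1: -3>-5, R3: 10>5, R5: 6>-1) and is removed.
For the Row player, R3 strictly dominates R1 on the remaining columns (III: 6>-3); eliminate R1.
Row R3 is eliminated: R5 beats it against every remaining column (III: 9>6).
Among the remaining strategies, none is strictly dominated by another pure strategy of the same player, so the elimination stops.
Surviving strategies — the Row player: {R5}; the Column player: {III}.

III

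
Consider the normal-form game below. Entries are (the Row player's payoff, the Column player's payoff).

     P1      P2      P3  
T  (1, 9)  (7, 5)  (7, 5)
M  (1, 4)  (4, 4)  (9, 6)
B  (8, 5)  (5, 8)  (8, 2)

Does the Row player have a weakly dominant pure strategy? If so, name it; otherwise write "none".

T fails to dominate M at P3 (7<9).
M fails to dominate T at P2 (4<7).
B fails to dominate T at P2 (5<7).
No single strategy dominates all the others.

none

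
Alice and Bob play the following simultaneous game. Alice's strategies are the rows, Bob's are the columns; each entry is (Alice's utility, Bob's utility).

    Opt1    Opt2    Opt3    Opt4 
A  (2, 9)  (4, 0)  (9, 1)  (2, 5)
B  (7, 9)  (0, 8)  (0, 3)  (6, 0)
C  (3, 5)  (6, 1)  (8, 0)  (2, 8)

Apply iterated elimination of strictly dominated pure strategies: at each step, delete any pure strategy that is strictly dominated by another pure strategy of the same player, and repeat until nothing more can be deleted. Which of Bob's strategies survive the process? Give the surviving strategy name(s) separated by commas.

For Bob, Opt1 strictly dominates Opt2 on the remaining rows (A: 9>0, B: 9>8, C: 5>1); eliminate Opt2.
For Bob, Opt1 strictly dominates Opt3 on the remaining rows (A: 9>1, B: 9>3, C: 5>0); eliminate Opt3.
Row A is eliminated: B beats it against every remaining column (Opt1: 7>2, Opt4: 6>2).
Alice's strategy C is strictly dominated by B (Opt1: 7>3, Opt4: 6>2) and is removed.
Bob's strategy Opt4 is strictly dominated by Opt1 (B: 9>0) and is removed.
Among the remaining strategies, none is strictly dominated by another pure strategy of the same player, so the elimination stops.
Surviving strategies — Alice: {B}; Bob: {Opt1}.

Opt1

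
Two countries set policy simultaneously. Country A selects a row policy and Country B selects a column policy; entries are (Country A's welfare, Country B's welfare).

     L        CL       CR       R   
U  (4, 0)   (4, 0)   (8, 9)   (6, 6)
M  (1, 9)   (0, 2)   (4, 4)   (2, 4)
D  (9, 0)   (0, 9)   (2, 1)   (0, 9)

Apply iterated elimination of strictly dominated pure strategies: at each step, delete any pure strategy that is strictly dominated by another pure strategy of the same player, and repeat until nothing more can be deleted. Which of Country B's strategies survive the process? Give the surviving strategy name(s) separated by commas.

CR

Country A's strategy M is strictly dominated by U (L: 4>1, CL: 4>0, CR: 8>4, R: 6>2) and is removed.
Column L is eliminated: CR beats it against every remaining row (U: 9>0, D: 1>0).
Row D is eliminated: U beats it against every remaining column (CL: 4>0, CR: 8>2, R: 6>0).
Country B's strategy CL is strictly dominated by CR (U: 9>0) and is removed.
For Country B, CR strictly dominates R on the remaining rows (U: 9>6); eliminate R.
Among the remaining strategies, none is strictly dominated by another pure strategy of the same player, so the elimination stops.
Surviving strategies — Country A: {U}; Country B: {CR}.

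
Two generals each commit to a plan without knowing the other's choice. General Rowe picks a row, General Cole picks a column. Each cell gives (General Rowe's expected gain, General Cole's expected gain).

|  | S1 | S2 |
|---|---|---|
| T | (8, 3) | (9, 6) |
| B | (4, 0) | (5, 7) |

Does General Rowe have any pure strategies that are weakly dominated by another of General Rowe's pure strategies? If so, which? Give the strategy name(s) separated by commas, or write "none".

B

Nothing dominates T: B at S1 (8>4).
B is weakly dominated by T (S1: 8>4, S2: 9>5).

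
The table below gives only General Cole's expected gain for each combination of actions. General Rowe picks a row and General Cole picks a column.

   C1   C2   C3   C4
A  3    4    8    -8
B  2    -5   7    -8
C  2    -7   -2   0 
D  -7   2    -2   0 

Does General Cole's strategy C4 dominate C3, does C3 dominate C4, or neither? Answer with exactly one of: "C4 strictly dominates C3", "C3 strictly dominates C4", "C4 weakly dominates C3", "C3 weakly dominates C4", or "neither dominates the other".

neither dominates the other

Compare C4 to C3 across each choice by General Rowe: A: -8<8, B: -8<7, C: 0>-2, D: 0>-2.
C4 does better at C, D but worse at A, B; neither strategy dominates the other.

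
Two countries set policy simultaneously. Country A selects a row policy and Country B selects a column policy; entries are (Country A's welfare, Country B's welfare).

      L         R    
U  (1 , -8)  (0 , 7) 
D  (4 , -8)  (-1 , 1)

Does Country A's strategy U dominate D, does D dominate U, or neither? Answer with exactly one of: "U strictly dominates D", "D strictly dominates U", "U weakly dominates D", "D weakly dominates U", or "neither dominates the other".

neither dominates the other

Compare U to D across each opponent action: L: 1<4, R: 0>-1.
U does better at R but worse at L; neither strategy dominates the other.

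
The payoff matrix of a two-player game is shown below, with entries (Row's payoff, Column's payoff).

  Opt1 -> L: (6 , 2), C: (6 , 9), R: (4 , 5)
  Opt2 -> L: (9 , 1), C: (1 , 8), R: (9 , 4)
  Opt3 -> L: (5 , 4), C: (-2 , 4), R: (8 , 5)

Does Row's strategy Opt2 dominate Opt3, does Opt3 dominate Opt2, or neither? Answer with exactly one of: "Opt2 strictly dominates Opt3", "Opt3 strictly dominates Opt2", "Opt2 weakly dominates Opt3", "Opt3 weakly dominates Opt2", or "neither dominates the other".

Opt2 strictly dominates Opt3

Compare Opt2 to Opt3 across each choice by Column: L: 9>5, C: 1>-2, R: 9>8.
Opt2 gives a strictly higher payoff against each choice by Column, so Opt2 strictly dominates Opt3.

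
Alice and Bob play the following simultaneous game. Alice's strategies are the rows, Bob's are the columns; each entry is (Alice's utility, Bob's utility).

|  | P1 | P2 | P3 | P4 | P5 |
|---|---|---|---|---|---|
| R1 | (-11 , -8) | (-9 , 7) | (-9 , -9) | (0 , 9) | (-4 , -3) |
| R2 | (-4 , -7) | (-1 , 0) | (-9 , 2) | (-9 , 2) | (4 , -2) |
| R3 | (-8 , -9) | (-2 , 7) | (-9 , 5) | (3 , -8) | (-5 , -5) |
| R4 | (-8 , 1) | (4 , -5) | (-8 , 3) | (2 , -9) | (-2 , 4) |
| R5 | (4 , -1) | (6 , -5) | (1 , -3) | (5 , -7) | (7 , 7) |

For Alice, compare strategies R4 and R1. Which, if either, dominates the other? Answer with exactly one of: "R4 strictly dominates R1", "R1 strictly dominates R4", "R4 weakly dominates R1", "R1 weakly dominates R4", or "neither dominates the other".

R4 strictly dominates R1

R4's payoffs vs R1's, by Bob's action — P1: -8>-11, P2: 4>-9, P3: -8>-9, P4: 2>0, P5: -2>-4.
R4 gives a strictly higher payoff against each opponent action, so R4 strictly dominates R1.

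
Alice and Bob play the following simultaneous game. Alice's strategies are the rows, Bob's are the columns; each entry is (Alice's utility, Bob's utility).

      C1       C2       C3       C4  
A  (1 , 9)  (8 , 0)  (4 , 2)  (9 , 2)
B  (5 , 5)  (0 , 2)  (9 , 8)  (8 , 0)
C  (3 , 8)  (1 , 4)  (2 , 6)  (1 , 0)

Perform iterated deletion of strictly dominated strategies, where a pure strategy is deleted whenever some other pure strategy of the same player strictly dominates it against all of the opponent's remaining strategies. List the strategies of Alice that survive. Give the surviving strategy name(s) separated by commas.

B

Bob's strategy C2 is strictly dominated by C1 (A: 9>0, B: 5>2, C: 8>4) and is removed.
Alice's strategy C is strictly dominated by B (C1: 5>3, C3: 9>2, C4: 8>1) and is removed.
For Bob, C1 strictly dominates C4 on the remaining rows (A: 9>2, B: 5>0); eliminate C4.
For Alice, B strictly dominates A on the remaining columns (C1: 5>1, C3: 9>4); eliminate A.
Column C1 is eliminated: C3 beats it against every remaining row (B: 8>5).
Among the remaining strategies, none is strictly dominated by another pure strategy of the same player, so the elimination stops.
Surviving strategies — Alice: {B}; Bob: {C3}.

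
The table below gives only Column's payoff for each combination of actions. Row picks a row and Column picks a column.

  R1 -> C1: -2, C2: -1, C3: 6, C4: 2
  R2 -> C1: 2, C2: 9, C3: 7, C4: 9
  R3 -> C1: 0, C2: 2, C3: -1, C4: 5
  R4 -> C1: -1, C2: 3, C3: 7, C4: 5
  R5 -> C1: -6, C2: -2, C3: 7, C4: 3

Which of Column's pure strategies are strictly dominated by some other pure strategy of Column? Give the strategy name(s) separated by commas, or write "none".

C1

C1 is strictly dominated by C2 (R1: -1>-2, R2: 9>2, R3: 2>0, R4: 3>-1, R5: -2>-6).
C2: no other strategy beats it everywhere (C1 at R1 (-1>-2); C3 at R2 (9>7); C4 at R2 (9=9)).
C3 is not dominated — it holds its own against C1 at R1 (6>-2); C2 at R1 (6>-1); C4 at R1 (6>2).
Nothing dominates C4: C1 at R1 (2>-2); C2 at R1 (2>-1); C3 at R2 (9>7).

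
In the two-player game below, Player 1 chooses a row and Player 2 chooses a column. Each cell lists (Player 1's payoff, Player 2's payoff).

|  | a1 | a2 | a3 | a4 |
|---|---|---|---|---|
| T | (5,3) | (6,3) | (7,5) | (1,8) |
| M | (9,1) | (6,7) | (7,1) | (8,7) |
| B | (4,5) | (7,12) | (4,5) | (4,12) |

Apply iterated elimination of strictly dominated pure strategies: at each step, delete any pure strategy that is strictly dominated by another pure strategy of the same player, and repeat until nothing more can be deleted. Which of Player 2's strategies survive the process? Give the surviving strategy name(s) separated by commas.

a2, a4

Player 2's strategy a1 is strictly dominated by a4 (T: 8>3, M: 7>1, B: 12>5) and is removed.
Column a3 is eliminated: a4 beats it against every remaining row (T: 8>5, M: 7>1, B: 12>5).
Player 1's strategy T is strictly dominated by B (a2: 7>6, a4: 4>1) and is removed.
Among the remaining strategies, none is strictly dominated by another pure strategy of the same player, so the elimination stops.
Surviving strategies — Player 1: {M, B}; Player 2: {a2, a4}.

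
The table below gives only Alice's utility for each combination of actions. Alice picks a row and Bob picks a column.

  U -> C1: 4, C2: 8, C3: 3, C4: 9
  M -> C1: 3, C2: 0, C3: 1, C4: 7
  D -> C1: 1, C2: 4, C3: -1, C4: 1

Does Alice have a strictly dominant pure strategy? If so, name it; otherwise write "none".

U

U vs M: C1: 4>3, C2: 8>0, C3: 3>1, C4: 9>7.
U vs D: C1: 4>1, C2: 8>4, C3: 3>-1, C4: 9>1.
U strictly beats every other strategy against every opponent action, so it is strictly dominant.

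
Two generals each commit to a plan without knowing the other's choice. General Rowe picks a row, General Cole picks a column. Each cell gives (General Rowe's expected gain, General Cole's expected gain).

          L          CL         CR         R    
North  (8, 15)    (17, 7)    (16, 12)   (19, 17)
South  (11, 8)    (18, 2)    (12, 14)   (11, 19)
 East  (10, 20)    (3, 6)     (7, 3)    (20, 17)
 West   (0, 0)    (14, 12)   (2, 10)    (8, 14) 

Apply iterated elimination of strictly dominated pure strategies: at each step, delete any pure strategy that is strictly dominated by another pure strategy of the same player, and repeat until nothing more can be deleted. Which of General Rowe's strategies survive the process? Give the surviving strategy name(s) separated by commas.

General Rowe's strategy West is strictly dominated by North (L: 8>0, CL: 17>14, CR: 16>2, R: 19>8) and is removed.
For General Cole, L strictly dominates CL on the remaining rows (North: 15>7, South: 8>2, East: 20>6); eliminate CL.
Column CR is eliminated: R beats it against every remaining row (North: 17>12, South: 19>14, East: 17>3).
General Rowe's strategy North is strictly dominated by East (L: 10>8, R: 20>19) and is removed.
Among the remaining strategies, none is strictly dominated by another pure strategy of the same player, so the elimination stops.
Surviving strategies — General Rowe: {South, East}; General Cole: {L, R}.

South, East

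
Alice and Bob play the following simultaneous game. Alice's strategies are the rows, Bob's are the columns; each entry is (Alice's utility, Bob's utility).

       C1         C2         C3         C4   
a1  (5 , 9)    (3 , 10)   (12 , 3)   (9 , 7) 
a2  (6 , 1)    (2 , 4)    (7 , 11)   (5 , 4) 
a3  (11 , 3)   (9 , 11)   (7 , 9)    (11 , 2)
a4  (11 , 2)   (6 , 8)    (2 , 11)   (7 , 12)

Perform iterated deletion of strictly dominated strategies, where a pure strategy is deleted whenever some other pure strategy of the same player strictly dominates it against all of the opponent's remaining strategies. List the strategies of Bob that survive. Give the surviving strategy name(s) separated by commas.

Column C1 is eliminated: C2 beats it against every remaining row (a1: 10>9, a2: 4>1, a3: 11>3, a4: 8>2).
Row a2 is eliminated: a1 beats it against every remaining column (C2: 3>2, C3: 12>7, C4: 9>5).
Alice's strategy a4 is strictly dominated by a3 (C2: 9>6, C3: 7>2, C4: 11>7) and is removed.
Bob's strategy C3 is strictly dominated by C2 (a1: 10>3, a3: 11>9) and is removed.
Alice's strategy a1 is strictly dominated by a3 (C2: 9>3, C4: 11>9) and is removed.
For Bob, C2 strictly dominates C4 on the remaining rows (a3: 11>2); eliminate C4.
Among the remaining strategies, none is strictly dominated by another pure strategy of the same player, so the elimination stops.
Surviving strategies — Alice: {a3}; Bob: {C2}.

C2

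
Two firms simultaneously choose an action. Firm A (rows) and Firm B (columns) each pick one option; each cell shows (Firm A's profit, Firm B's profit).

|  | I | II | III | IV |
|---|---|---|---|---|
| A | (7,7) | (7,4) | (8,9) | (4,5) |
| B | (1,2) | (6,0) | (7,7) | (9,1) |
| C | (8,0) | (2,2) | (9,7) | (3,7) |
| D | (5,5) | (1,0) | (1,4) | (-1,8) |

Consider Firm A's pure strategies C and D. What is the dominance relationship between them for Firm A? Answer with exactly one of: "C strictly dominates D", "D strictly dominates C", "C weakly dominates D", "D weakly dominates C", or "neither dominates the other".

C strictly dominates D

C's payoffs vs D's, by Firm B's action — I: 8>5, II: 2>1, III: 9>1, IV: 3>-1.
Every comparison favours C, so C strictly dominates D.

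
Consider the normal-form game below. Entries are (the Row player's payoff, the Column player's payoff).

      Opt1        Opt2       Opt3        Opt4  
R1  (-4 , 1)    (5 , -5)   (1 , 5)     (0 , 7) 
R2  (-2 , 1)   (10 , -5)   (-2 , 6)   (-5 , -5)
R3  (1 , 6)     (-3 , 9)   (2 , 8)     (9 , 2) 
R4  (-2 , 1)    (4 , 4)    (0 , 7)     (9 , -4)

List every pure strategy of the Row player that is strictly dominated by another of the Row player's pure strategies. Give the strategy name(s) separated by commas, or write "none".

Nothing dominates R1: R2 at Opt3 (1>-2); R3 at Opt2 (5>-3); R4 at Opt2 (5>4).
R2 is not dominated — it holds its own against R1 at Opt1 (-2>-4); R3 at Opt2 (10>-3); R4 at Opt1 (-2=-2).
Nothing dominates R3: R1 at Opt1 (1>-4); R2 at Opt1 (1>-2); R4 at Opt1 (1>-2).
R4 is not dominated — it holds its own against R1 at Opt1 (-2>-4); R2 at Opt1 (-2=-2); R3 at Opt2 (4>-3).

none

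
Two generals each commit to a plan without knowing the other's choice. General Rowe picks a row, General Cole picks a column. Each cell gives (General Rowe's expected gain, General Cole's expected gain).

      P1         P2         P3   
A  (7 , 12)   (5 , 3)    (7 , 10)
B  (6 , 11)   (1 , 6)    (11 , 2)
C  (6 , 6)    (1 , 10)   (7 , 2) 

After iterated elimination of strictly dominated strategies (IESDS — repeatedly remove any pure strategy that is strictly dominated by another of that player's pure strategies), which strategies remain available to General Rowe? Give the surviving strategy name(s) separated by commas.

General Cole's strategy P3 is strictly dominated by P1 (A: 12>10, B: 11>2, C: 6>2) and is removed.
For General Rowe, A strictly dominates B on the remaining columns (P1: 7>6, P2: 5>1); eliminate B.
For General Rowe, A strictly dominates C on the remaining columns (P1: 7>6, P2: 5>1); eliminate C.
For General Cole, P1 strictly dominates P2 on the remaining rows (A: 12>3); eliminate P2.
Among the remaining strategies, none is strictly dominated by another pure strategy of the same player, so the elimination stops.
Surviving strategies — General Rowe: {A}; General Cole: {P1}.

A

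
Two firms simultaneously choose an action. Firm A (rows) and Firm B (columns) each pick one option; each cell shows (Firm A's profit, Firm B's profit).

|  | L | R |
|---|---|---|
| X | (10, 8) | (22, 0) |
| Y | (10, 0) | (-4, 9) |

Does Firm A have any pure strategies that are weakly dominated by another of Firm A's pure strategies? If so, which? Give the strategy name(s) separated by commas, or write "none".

X: no other strategy beats it everywhere (Y at R (22>-4)).
Y: dominated, since X does at least as well everywhere (L: 10=10, R: 22>-4).

Y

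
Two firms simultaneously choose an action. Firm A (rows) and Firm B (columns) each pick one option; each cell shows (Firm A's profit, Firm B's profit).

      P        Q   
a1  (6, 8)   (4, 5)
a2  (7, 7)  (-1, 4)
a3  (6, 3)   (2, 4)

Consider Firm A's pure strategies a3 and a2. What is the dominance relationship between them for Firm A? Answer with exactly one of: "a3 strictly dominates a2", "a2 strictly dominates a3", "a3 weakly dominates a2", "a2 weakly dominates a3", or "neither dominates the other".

a3's payoffs vs a2's, by Firm B's action — P: 6<7, Q: 2>-1.
a3 does better at Q but worse at P; neither strategy dominates the other.

neither dominates the other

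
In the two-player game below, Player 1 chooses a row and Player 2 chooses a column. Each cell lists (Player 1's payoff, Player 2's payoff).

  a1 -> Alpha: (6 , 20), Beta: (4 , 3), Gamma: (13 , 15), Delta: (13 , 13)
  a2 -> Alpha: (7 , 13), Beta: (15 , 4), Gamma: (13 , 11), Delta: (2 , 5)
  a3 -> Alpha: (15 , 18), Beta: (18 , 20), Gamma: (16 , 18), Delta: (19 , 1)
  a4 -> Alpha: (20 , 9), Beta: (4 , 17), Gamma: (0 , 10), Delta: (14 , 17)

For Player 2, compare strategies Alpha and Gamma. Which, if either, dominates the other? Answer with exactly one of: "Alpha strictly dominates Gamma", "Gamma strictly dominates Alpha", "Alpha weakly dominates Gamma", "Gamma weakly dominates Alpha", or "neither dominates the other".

Alpha's payoffs vs Gamma's, by Player 1's action — a1: 20>15, a2: 13>11, a3: 18=18, a4: 9<10.
Alpha does better at a1, a2 but worse at a4; neither strategy dominates the other.

neither dominates the other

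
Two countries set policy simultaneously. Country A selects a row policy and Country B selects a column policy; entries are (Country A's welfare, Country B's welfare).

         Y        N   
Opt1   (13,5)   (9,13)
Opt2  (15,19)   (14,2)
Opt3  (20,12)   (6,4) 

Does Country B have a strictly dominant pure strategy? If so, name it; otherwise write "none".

Y fails to dominate N at Opt1 (5<13).
N fails to dominate Y at Opt2 (2<19).
No single strategy dominates all the others.

none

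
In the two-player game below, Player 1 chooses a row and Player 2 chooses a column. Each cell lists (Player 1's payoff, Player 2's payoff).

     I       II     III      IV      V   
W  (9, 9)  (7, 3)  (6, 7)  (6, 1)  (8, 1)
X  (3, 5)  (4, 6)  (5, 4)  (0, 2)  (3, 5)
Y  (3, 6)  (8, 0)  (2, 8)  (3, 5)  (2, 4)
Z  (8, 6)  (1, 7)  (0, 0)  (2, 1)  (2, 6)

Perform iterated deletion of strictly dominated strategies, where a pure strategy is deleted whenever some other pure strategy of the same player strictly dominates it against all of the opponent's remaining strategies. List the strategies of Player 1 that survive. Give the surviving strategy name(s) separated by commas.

For Player 1, W strictly dominates X on the remaining columns (I: 9>3, II: 7>4, III: 6>5, IV: 6>0, V: 8>3); eliminate X.
Row Z is eliminated: W beats it against every remaining column (I: 9>8, II: 7>1, III: 6>0, IV: 6>2, V: 8>2).
For Player 2, I strictly dominates II on the remaining rows (W: 9>3, Y: 6>0); eliminate II.
Player 1's strategy Y is strictly dominated by W (I: 9>3, III: 6>2, IV: 6>3, V: 8>2) and is removed.
Player 2's strategy III is strictly dominated by I (W: 9>7) and is removed.
Column IV is eliminated: I beats it against every remaining row (W: 9>1).
For Player 2, I strictly dominates V on the remaining rows (W: 9>1); eliminate V.
Among the remaining strategies, none is strictly dominated by another pure strategy of the same player, so the elimination stops.
Surviving strategies — Player 1: {W}; Player 2: {I}.

W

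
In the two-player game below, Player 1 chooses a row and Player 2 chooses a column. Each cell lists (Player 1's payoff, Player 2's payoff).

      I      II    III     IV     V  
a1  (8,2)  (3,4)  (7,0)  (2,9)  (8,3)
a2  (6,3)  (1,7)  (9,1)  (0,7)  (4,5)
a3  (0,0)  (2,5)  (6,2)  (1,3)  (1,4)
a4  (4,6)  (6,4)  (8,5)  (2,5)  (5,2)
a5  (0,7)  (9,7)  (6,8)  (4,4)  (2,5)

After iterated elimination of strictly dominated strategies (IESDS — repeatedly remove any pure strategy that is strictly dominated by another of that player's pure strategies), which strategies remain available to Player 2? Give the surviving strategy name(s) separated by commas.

For Player 1, a1 strictly dominates a3 on the remaining columns (I: 8>0, II: 3>2, III: 7>6, IV: 2>1, V: 8>1); eliminate a3.
For Player 2, II strictly dominates V on the remaining rows (a1: 4>3, a2: 7>5, a4: 4>2, a5: 7>5); eliminate V.
Among the remaining strategies, none is strictly dominated by another pure strategy of the same player, so the elimination stops.
Surviving strategies — Player 1: {a1, a2, a4, a5}; Player 2: {I, II, III, IV}.

I, II, III, IV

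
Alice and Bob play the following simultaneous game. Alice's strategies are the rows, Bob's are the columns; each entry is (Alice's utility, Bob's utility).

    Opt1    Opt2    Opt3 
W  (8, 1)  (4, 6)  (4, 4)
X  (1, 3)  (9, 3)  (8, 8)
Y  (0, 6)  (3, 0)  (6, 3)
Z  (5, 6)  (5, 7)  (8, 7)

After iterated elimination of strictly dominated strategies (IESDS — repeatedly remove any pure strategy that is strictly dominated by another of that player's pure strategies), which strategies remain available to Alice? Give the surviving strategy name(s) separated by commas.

X, Z

For Alice, X strictly dominates Y on the remaining columns (Opt1: 1>0, Opt2: 9>3, Opt3: 8>6); eliminate Y.
For Bob, Opt3 strictly dominates Opt1 on the remaining rows (W: 4>1, X: 8>3, Z: 7>6); eliminate Opt1.
Alice's strategy W is strictly dominated by X (Opt2: 9>4, Opt3: 8>4) and is removed.
Among the remaining strategies, none is strictly dominated by another pure strategy of the same player, so the elimination stops.
Surviving strategies — Alice: {X, Z}; Bob: {Opt2, Opt3}.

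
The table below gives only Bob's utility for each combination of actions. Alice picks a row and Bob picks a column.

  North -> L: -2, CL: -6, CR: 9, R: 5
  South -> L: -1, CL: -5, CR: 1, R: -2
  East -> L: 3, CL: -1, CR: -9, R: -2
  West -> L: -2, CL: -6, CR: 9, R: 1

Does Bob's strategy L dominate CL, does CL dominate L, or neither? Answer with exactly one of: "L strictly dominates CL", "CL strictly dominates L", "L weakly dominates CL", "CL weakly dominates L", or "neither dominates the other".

Compare L to CL across each opponent action: North: -2>-6, South: -1>-5, East: 3>-1, West: -2>-6.
L gives a strictly higher payoff against each opponent action, so L strictly dominates CL.

L strictly dominates CL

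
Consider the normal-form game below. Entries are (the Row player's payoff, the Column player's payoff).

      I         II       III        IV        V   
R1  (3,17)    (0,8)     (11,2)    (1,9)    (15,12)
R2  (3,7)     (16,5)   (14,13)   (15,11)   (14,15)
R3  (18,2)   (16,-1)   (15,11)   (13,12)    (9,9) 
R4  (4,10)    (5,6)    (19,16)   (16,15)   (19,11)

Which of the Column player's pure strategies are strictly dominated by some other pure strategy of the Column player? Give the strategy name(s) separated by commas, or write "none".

II

I is not dominated — it holds its own against II at R1 (17>8); III at R1 (17>2); IV at R1 (17>9); V at R1 (17>12).
I strictly dominates II — R1: 17>8, R2: 7>5, R3: 2>-1, R4: 10>6.
Nothing dominates III: I at R2 (13>7); II at R2 (13>5); IV at R2 (13>11); V at R3 (11>9).
Nothing dominates IV: I at R2 (11>7); II at R1 (9>8); III at R1 (9>2); V at R3 (12>9).
Nothing dominates V: I at R2 (15>7); II at R1 (12>8); III at R1 (12>2); IV at R1 (12>9).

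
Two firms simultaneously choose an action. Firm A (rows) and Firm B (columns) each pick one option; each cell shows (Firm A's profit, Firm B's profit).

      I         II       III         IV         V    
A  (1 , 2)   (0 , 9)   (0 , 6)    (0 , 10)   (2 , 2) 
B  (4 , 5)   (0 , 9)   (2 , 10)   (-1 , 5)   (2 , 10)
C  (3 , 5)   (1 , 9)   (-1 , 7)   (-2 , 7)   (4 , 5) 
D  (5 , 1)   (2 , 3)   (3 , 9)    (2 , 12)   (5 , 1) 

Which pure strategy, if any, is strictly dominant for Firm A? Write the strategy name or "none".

D

D vs A: I: 5>1, II: 2>0, III: 3>0, IV: 2>0, V: 5>2.
D vs B: I: 5>4, II: 2>0, III: 3>2, IV: 2>-1, V: 5>2.
D vs C: I: 5>3, II: 2>1, III: 3>-1, IV: 2>-2, V: 5>4.
D strictly beats every other strategy against every opponent action, so it is strictly dominant.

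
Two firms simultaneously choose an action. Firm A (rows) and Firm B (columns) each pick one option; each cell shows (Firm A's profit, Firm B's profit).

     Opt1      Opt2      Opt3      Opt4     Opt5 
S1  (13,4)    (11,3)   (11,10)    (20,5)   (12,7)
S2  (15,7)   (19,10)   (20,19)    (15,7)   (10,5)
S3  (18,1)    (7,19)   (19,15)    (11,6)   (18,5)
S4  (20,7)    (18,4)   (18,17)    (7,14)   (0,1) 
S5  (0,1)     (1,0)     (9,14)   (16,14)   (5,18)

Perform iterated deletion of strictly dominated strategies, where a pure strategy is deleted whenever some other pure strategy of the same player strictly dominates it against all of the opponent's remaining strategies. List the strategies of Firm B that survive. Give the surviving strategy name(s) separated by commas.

Opt3

Row S5 is eliminated: S1 beats it against every remaining column (Opt1: 13>0, Opt2: 11>1, Opt3: 11>9, Opt4: 20>16, Opt5: 12>5).
Firm B's strategy Opt1 is strictly dominated by Opt3 (S1: 10>4, S2: 19>7, S3: 15>1, S4: 17>7) and is removed.
For Firm A, S2 strictly dominates S4 on the remaining columns (Opt2: 19>18, Opt3: 20>18, Opt4: 15>7, Opt5: 10>0); eliminate S4.
Column Opt4 is eliminated: Opt3 beats it against every remaining row (S1: 10>5, S2: 19>7, S3: 15>6).
Firm B's strategy Opt5 is strictly dominated by Opt3 (S1: 10>7, S2: 19>5, S3: 15>5) and is removed.
Firm A's strategy S1 is strictly dominated by S2 (Opt2: 19>11, Opt3: 20>11) and is removed.
For Firm A, S2 strictly dominates S3 on the remaining columns (Opt2: 19>7, Opt3: 20>19); eliminate S3.
Firm B's strategy Opt2 is strictly dominated by Opt3 (S2: 19>10) and is removed.
Among the remaining strategies, none is strictly dominated by another pure strategy of the same player, so the elimination stops.
Surviving strategies — Firm A: {S2}; Firm B: {Opt3}.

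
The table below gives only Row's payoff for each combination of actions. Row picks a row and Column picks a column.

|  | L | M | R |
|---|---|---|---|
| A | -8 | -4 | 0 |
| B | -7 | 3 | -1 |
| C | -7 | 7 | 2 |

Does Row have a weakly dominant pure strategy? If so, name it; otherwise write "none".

C

C vs A: L: -7>-8, M: 7>-4, R: 2>0.
C vs B: L: -7=-7, M: 7>3, R: 2>-1.
C is at least as good as every other strategy against every opponent action, so it is weakly dominant.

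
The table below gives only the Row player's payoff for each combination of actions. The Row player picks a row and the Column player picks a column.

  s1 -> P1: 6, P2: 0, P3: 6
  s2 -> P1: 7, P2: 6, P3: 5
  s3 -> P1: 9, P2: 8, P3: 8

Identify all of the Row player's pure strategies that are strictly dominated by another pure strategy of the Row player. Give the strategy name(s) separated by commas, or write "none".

s1, s2

s1: dominated, since s3 does at least as well everywhere (P1: 9>6, P2: 8>0, P3: 8>6).
s2: dominated, since s3 does at least as well everywhere (P1: 9>7, P2: 8>6, P3: 8>5).
Nothing dominates s3: s1 at P1 (9>6); s2 at P1 (9>7).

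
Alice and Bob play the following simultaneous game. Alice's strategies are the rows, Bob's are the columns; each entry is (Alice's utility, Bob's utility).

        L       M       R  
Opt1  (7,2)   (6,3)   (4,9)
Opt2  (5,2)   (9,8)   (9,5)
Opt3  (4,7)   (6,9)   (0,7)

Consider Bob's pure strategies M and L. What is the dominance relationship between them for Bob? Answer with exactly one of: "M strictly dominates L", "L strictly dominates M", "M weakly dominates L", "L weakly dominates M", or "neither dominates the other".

M's payoffs vs L's, by Alice's action — Opt1: 3>2, Opt2: 8>2, Opt3: 9>7.
M gives a strictly higher payoff against each choice by Alice, so M strictly dominates L.

M strictly dominates L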